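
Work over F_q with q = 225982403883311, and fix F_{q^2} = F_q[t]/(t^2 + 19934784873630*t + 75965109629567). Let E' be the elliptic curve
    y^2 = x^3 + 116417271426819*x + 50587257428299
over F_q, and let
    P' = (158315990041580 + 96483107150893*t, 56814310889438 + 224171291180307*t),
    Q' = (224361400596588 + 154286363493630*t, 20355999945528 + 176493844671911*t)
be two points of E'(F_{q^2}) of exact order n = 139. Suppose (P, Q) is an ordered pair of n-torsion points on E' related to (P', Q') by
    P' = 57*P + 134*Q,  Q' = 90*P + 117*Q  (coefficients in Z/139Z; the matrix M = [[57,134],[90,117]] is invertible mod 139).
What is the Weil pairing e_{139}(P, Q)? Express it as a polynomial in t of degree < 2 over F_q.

26074431702174 + 179676196522401*t

Alternating bilinearity on E[139] (values in mu_{139} in F_{225982403883311^2}) gives e(P',Q') = e(P,Q)^det(M).
So e_{139}(P,Q) = e_{139}(P',Q')^{51}, since 30*51 = 1 mod 139.
Build f_{139,P'} and f_{139,Q'} via the 8-bit ladder of 139=10001011_2; evaluate at shifted divisors; quotient in F_{225982403883311^2}.
Miller gives e_{139}(P',Q') = 156554945136129 + 73111080568654*t in F_{225982403883311^2}.
e_{139}(P,Q) = (156554945136129 + 73111080568654*t)^{51} = 26074431702174 + 179676196522401*t.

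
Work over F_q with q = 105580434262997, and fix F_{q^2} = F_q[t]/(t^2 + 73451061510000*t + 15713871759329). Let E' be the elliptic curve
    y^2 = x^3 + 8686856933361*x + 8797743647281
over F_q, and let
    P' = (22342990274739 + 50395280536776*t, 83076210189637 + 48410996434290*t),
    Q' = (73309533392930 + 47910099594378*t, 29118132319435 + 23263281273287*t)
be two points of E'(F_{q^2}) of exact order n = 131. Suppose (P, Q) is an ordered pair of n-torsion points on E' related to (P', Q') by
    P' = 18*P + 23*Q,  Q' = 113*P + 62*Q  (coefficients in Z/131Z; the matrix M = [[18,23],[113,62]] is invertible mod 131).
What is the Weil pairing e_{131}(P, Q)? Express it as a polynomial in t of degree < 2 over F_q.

The 131-Weil pairing on E[131] over F_{105580434262997} is alternating-bilinear: e_{131}(P',Q') = e_{131}(P,Q)^det(M).
det M = 18*62 - 23*113 = -1483 = 89 (mod 131); 89^{-1} = 53 (mod 131).
8-bit Miller (10000011) on E'/F_{105580434262997} with a'=8686856933361, b'=8797743647281: accumulate tangent/chord ratios at Q'+S and P'+S'.
Result: e(P',Q') = 63536261461192 + 98699432702622*t.
e_{131}(P,Q) = (63536261461192 + 98699432702622*t)^{53} = 80035111258354 + 81587114250323*t.

80035111258354 + 81587114250323*t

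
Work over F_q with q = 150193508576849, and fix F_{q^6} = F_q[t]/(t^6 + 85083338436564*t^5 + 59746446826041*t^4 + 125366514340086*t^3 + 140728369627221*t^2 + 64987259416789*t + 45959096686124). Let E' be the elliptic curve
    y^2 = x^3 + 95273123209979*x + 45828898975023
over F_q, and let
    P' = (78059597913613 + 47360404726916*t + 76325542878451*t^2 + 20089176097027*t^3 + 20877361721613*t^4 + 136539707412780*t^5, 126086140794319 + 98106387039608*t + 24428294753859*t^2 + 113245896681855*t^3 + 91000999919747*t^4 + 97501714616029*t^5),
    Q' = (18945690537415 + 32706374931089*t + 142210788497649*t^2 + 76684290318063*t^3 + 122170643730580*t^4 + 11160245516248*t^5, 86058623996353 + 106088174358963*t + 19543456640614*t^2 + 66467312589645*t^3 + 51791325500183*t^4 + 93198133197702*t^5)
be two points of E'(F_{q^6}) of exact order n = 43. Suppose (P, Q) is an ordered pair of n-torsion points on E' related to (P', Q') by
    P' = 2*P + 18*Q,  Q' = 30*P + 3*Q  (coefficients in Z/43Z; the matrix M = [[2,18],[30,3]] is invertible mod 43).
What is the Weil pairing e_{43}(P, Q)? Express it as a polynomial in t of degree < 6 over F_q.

4116521456449 + 125216862758723*t + 126979750751502*t^2 + 53834341513898*t^3 + 148085835906951*t^4 + 79296767286190*t^5

e_{43}(aP+bQ,cP+dQ) = e_{43}(P,Q)^(ad-bc); with (a,b,c,d)=(2,18,30,3) this gives the det-43 law.
Inverting 25 mod 43: 31. Thus e_{43}(P,Q) = e(P',Q')^{31}.
Run Miller on y^2=x^3+95273123209979*x+45828898975023 over F_{150193508576849}: ladder 101011 (6 bits); e = f_P(D_Q)/f_Q(D_P).
So e_{43}(P',Q') = 57676510880248 + 9042899402452*t + 145192654400421*t^2 + 53192502506429*t^3 + 35512061721009*t^4 + 102633740575201*t^5.
Hence e(P,Q) = 4116521456449 + 125216862758723*t + 126979750751502*t^2 + 53834341513898*t^3 + 148085835906951*t^4 + 79296767286190*t^5 in F_{150193508576849^6}^*.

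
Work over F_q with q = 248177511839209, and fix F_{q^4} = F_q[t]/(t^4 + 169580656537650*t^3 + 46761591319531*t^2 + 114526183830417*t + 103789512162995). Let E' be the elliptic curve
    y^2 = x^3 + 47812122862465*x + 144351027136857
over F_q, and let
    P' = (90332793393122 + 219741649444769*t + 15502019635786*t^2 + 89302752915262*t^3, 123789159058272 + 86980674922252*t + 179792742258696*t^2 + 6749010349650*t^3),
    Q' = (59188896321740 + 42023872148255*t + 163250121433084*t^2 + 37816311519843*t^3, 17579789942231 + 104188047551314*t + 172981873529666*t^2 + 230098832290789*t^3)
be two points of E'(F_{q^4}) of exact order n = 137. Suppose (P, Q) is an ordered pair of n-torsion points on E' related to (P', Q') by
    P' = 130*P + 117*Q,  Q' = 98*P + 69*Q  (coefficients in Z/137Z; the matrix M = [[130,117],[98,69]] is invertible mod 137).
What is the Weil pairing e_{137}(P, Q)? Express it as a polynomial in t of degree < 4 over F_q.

189013374080457 + 239448181504859*t + 210588312082130*t^2 + 27615166869550*t^3

Since e_{137}(P,P)=e_{137}(Q,Q)=1 and e_{137}(Q,P)=e_{137}(P,Q)^{-1}, expanding e_{137}(130*P + 117*Q,98*P + 69*Q) leaves e(P,Q)^det(M).
So e_{137}(P,Q) = e_{137}(P',Q')^{105}, since 107*105 = 1 mod 137.
Double-and-add over 10001001: 8-1 doublings, 3-1 additions; each step l_{T,T}/v_{2T} or l_{T,P'}/v at Q'+S for random S.
e_{137}(P',Q') = 203910434275414 + 73536513796984*t + 41151333817272*t^2 + 61586221220397*t^3.
Finally e_{137}(P,Q) = 189013374080457 + 239448181504859*t + 210588312082130*t^2 + 27615166869550*t^3.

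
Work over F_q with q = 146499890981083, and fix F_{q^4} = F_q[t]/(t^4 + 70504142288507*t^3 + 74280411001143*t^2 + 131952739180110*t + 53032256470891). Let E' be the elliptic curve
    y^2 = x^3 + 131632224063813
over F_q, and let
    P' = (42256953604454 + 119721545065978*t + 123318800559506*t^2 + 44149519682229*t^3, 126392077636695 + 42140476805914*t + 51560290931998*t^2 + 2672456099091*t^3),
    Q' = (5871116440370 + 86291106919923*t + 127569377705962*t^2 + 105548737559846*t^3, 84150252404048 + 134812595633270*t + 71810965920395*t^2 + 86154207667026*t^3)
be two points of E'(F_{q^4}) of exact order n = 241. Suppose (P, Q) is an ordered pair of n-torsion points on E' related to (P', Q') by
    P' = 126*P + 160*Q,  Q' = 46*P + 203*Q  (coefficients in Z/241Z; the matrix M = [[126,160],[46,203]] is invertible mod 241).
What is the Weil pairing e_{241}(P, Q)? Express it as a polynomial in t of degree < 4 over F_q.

e_{241}(aP+bQ,cP+dQ) = e_{241}(P,Q)^(ad-bc); with (a,b,c,d)=(126,160,46,203) this gives the det-241 law.
So e_{241}(P,Q) = e_{241}(P',Q')^{150}, since 143*150 = 1 mod 241.
Miller loop for e_{241} over F_{146499890981083^4}: bits of 241 = 11110001; 7 double steps + 4 add steps, l/v at each.
The quotient is 140757555735306 + 112044889236013*t + 26916039921045*t^2 + 125919302240266*t^3.
Thus e_{241}(P,Q) = 88178755162916 + 124400704130038*t + 61975798382928*t^2 + 8643878354677*t^3.

88178755162916 + 124400704130038*t + 61975798382928*t^2 + 8643878354677*t^3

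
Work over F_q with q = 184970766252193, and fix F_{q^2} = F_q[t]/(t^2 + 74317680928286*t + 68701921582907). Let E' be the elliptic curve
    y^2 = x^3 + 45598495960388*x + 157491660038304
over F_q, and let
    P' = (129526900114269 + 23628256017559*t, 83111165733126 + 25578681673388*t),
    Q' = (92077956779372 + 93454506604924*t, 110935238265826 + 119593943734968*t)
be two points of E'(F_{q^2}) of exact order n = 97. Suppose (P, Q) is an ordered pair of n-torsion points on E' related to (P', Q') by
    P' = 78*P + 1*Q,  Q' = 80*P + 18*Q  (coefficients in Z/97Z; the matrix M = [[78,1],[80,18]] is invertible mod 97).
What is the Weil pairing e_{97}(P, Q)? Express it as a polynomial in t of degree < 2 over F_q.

34213800351346 + 19709207945967*t

Since e_{97}(P,P)=e_{97}(Q,Q)=1 and e_{97}(Q,P)=e_{97}(P,Q)^{-1}, expanding e_{97}(78*P + 1*Q,80*P + 18*Q) leaves e(P,Q)^det(M).
Hence e(P,Q) = e(P',Q')^{77} where 77 = 63^{-1} mod 97.
7-bit Miller (1100001) on E'/F_{184970766252193} with a'=45598495960388, b'=157491660038304: accumulate tangent/chord ratios at Q'+S and P'+S'.
Result: e(P',Q') = 66888302088955 + 64265358257270*t.
(66888302088955 + 64265358257270*t)^{77} mod (184970766252193,f) = 34213800351346 + 19709207945967*t.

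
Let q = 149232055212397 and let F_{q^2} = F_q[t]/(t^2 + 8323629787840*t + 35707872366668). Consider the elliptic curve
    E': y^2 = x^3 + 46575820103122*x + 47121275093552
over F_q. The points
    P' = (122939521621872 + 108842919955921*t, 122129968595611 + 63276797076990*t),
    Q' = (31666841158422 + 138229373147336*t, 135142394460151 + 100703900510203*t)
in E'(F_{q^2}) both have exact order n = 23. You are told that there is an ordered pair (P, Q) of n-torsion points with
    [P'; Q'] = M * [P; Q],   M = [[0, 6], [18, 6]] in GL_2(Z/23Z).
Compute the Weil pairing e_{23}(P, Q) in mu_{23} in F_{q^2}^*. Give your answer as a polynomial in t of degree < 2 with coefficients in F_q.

54662213095934 + 131178755027239*t

e_{23}(aP+bQ,cP+dQ) = e_{23}(P,Q)^(ad-bc); with (a,b,c,d)=(0,6,18,6) this gives the det-23 law.
Hence e(P,Q) = e(P',Q')^{10} where 10 = 7^{-1} mod 23.
Build f_{23,P'} and f_{23,Q'} via the 5-bit ladder of 23=10111_2; evaluate at shifted divisors; quotient in F_{149232055212397^2}.
The quotient is 106533396325963 + 130004359343429*t.
Thus e_{23}(P,Q) = 54662213095934 + 131178755027239*t.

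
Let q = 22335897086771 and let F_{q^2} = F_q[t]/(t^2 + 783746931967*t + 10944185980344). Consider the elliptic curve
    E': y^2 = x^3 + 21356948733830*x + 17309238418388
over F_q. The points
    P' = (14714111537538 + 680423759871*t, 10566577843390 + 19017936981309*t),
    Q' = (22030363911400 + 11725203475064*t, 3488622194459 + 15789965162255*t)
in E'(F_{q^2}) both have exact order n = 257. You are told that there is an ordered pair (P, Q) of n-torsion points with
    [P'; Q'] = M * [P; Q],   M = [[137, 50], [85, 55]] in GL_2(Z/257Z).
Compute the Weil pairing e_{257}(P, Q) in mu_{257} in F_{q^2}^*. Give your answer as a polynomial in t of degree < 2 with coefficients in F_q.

e_{257}(aP+bQ,cP+dQ) = e_{257}(P,Q)^(ad-bc); with (a,b,c,d)=(137,50,85,55) this gives the det-257 law.
det M = 137*55 - 50*85 = 3285 = 201 (mod 257); 201^{-1} = 78 (mod 257).
Run Miller on y^2=x^3+21356948733830*x+17309238418388 over F_{22335897086771}: ladder 100000001 (9 bits); e = f_P(D_Q)/f_Q(D_P).
So e_{257}(P',Q') = 14120241344628 + 9969897885621*t.
Thus e_{257}(P,Q) = 18234798945677 + 21939742383842*t.

18234798945677 + 21939742383842*t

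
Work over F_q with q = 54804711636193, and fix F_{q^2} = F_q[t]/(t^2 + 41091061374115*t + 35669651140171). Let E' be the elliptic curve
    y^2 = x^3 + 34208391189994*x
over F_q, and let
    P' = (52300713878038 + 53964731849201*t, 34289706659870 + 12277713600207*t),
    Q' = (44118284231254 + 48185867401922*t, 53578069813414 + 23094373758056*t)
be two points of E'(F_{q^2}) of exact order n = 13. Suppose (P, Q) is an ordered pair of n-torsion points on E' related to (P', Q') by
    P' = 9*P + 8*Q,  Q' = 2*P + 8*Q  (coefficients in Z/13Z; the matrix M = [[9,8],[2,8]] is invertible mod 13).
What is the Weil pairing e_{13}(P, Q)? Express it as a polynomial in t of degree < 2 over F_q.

Since e_{13}(P,P)=e_{13}(Q,Q)=1 and e_{13}(Q,P)=e_{13}(P,Q)^{-1}, expanding e_{13}(9*P + 8*Q,2*P + 8*Q) leaves e(P,Q)^det(M).
9*8 - 8*2 = 56; reduced mod 13: det = 4, inverse 10.
Miller loop for e_{13} over F_{54804711636193^2}: bits of 13 = 1101; 3 double steps + 2 add steps, l/v at each.
Result: e(P',Q') = 17970647956526 + 38937464759591*t.
Raise to 10: e(P,Q) = 6166471846495 + 21319981406736*t in mu_{13}.

6166471846495 + 21319981406736*t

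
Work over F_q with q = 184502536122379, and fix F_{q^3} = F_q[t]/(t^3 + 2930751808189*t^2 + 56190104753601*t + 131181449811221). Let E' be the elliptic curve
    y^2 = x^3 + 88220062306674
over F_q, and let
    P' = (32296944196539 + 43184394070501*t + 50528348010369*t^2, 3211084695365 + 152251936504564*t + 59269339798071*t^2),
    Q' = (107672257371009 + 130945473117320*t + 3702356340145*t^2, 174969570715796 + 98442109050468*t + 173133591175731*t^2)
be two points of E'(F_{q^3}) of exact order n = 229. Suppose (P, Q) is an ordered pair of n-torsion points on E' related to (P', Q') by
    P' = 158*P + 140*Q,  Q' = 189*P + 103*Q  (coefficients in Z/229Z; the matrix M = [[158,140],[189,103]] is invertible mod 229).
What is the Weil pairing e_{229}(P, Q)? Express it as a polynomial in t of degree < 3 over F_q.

107145916863624 + 112612931323831*t + 109220714667534*t^2

e_{229}(aP+bQ,cP+dQ) = e_{229}(P,Q)^(ad-bc); with (a,b,c,d)=(158,140,189,103) this gives the det-229 law.
So e_{229}(P,Q) = e_{229}(P',Q')^{102}, since 119*102 = 1 mod 229.
n = 229 = (11100101)_2 (8 bits, wt 5); accumulate f_{229,P'}(Q'+S)/f_{229,P'}(S) along the 7-step ladder.
The quotient is 47787947955518 + 133523723008869*t + 137967474802624*t^2.
Hence e(P,Q) = 107145916863624 + 112612931323831*t + 109220714667534*t^2 in F_{184502536122379^3}^*.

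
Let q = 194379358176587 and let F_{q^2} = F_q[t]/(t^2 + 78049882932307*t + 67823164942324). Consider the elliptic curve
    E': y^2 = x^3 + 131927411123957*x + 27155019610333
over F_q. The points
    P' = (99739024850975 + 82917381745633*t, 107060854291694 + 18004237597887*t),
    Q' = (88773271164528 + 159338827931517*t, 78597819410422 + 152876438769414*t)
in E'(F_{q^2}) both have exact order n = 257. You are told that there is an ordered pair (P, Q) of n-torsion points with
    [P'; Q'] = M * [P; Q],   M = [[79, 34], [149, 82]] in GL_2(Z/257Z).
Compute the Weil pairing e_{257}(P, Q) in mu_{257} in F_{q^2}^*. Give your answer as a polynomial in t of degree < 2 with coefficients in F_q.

64361503107111 + 153463043774190*t

The 257-Weil pairing on E[257] over F_{194379358176587} is alternating-bilinear: e_{257}(P',Q') = e_{257}(P,Q)^det(M).
det(M) mod 257 = 127; its inverse in (Z/257)^* is 85 (check: 127*85 mod 257 = 1).
9-bit Miller (100000001) on E'/F_{194379358176587} with a'=131927411123957, b'=27155019610333: accumulate tangent/chord ratios at Q'+S and P'+S'.
The quotient is 138102743869884 + 991608731073*t.
Hence e(P,Q) = 64361503107111 + 153463043774190*t in F_{194379358176587^2}^*.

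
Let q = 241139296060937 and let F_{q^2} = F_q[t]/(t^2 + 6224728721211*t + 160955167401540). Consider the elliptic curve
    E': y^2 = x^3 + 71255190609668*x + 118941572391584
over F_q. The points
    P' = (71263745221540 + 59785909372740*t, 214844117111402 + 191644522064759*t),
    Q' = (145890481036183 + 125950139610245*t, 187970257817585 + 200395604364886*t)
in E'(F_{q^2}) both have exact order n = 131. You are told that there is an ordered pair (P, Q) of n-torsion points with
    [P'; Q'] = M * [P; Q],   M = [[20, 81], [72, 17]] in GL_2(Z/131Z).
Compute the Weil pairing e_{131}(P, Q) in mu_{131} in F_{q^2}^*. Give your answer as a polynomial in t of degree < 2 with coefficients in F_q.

Alternating bilinearity on E[131] (values in mu_{131} in F_{241139296060937^2}) gives e(P',Q') = e(P,Q)^det(M).
Inverting 10 mod 131: 118. Thus e_{131}(P,Q) = e(P',Q')^{118}.
Run Miller on y^2=x^3+71255190609668*x+118941572391584 over F_{241139296060937}: ladder 10000011 (8 bits); e = f_P(D_Q)/f_Q(D_P).
f_P(D_Q)/f_Q(D_P) = 199981817718885 + 96224193443533*t.
Raise to 118: e(P,Q) = 191279892509565 + 197773880835000*t in mu_{131}.

191279892509565 + 197773880835000*t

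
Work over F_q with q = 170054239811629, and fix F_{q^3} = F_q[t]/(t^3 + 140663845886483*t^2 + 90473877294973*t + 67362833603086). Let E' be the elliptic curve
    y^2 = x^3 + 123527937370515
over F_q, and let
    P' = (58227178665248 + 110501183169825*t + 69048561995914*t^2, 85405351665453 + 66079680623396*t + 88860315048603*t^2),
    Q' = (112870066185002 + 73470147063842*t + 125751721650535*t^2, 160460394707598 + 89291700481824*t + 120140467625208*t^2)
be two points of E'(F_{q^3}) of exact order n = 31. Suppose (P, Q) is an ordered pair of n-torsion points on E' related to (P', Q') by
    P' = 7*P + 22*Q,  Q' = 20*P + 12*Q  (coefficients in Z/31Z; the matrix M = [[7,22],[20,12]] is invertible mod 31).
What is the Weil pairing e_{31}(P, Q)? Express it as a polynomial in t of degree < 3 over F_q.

e_{31} is bilinear + alternating on E[31], so e_{31}(7*P + 22*Q, 20*P + 12*Q) = e_{31}(P,Q)^(7*12-22*20).
det M = 7*12 - 22*20 = -356 = 16 (mod 31); 16^{-1} = 2 (mod 31).
Run Miller on y^2=x^3+123527937370515 over F_{170054239811629}: ladder 11111 (5 bits); e = f_P(D_Q)/f_Q(D_P).
e_{31}(P',Q') = 135596728767206 + 148097150870848*t + 44500850735977*t^2.
Hence e(P,Q) = 82262288389461 + 15910300453501*t + 111925391995352*t^2 in F_{170054239811629^3}^*.

82262288389461 + 15910300453501*t + 111925391995352*t^2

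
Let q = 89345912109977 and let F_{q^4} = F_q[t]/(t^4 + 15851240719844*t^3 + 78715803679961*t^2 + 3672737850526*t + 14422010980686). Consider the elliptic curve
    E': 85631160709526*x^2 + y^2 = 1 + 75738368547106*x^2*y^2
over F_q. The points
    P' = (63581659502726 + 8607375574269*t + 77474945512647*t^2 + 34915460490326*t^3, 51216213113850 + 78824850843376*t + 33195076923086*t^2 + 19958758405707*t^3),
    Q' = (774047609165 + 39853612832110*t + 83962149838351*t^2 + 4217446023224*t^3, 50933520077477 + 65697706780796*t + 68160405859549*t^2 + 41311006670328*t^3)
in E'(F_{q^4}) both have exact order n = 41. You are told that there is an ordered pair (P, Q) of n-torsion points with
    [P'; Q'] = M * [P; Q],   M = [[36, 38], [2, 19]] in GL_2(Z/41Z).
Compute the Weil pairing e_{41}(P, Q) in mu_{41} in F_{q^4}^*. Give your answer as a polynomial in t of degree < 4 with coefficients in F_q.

36889377669307 + 79043620102937*t + 34695964081189*t^2 + 59256884161317*t^3

e_{41}(aP+bQ,cP+dQ) = e_{41}(P,Q)^(ad-bc); with (a,b,c,d)=(36,38,2,19) this gives the det-41 law.
So e_{41}(P,Q) = e_{41}(P',Q')^{35}, since 34*35 = 1 mod 41.
Map (x,y)_Ed via u=(1+y)/(1-y), v=(1+y)/((1-y)x) to Montgomery A=37196733840852,B=54692552770731; then to (a',b')=(4851444355271,42368227202314).
Run Miller on y^2=x^3+4851444355271*x+42368227202314 over F_{89345912109977}: ladder 101001 (6 bits); e = f_P(D_Q)/f_Q(D_P).
e_{41}(P',Q') = 66647144352934 + 81942364245523*t + 21552055039137*t^2 + 83800473152306*t^3.
Raise to 35: e(P,Q) = 36889377669307 + 79043620102937*t + 34695964081189*t^2 + 59256884161317*t^3 in mu_{41}.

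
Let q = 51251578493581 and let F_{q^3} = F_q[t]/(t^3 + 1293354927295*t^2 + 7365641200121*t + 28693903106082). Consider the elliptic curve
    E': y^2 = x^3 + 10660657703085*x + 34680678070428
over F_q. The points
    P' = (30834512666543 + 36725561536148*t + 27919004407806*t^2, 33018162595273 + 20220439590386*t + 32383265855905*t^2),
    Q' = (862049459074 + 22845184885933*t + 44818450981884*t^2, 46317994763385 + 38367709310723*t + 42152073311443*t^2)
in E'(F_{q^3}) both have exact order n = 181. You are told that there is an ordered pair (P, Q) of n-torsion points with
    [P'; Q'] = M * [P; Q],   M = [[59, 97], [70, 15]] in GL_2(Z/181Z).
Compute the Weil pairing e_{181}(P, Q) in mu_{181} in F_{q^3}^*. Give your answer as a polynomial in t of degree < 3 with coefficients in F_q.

Alternating bilinearity on E[181] (values in mu_{181} in F_{51251578493581^3}) gives e(P',Q') = e(P,Q)^det(M).
59*15 - 97*70 = -5905; reduced mod 181: det = 68, inverse 8.
Run Miller on y^2=x^3+10660657703085*x+34680678070428 over F_{51251578493581}: ladder 10110101 (8 bits); e = f_P(D_Q)/f_Q(D_P).
Miller gives e_{181}(P',Q') = 16040303756275 + 20129185229323*t + 37000247551729*t^2 in F_{51251578493581^3}.
Thus e_{181}(P,Q) = 817338191992 + 28911177482214*t + 14896333076357*t^2.

817338191992 + 28911177482214*t + 14896333076357*t^2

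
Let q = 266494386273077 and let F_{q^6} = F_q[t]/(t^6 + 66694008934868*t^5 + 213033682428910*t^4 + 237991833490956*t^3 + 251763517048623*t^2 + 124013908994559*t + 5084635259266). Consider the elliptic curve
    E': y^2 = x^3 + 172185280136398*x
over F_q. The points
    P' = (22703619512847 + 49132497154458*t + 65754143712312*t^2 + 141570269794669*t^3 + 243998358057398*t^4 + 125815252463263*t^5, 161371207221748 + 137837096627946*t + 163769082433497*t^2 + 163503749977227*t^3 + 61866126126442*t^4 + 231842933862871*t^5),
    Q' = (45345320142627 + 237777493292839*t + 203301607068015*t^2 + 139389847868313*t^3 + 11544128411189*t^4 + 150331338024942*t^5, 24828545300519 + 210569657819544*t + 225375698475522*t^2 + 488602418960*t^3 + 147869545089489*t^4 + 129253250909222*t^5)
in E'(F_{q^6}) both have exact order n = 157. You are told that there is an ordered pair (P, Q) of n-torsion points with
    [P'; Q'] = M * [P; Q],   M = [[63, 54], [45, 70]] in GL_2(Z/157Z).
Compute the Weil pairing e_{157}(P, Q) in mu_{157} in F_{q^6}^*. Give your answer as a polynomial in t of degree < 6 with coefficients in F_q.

227906425378572 + 199143688629198*t + 57722949801169*t^2 + 119699779934583*t^3 + 109428303854888*t^4 + 50379843197357*t^5

e_{157} is bilinear + alternating on E[157], so e_{157}(63*P + 54*Q, 45*P + 70*Q) = e_{157}(P,Q)^(63*70-54*45).
63*70 - 54*45 = 1980; reduced mod 157: det = 96, inverse 18.
Run Miller on y^2=x^3+172185280136398*x over F_{266494386273077}: ladder 10011101 (8 bits); e = f_P(D_Q)/f_Q(D_P).
f_P(D_Q)/f_Q(D_P) = 225444026587984 + 196359605003492*t + 96346026807840*t^2 + 246625565091114*t^3 + 146368184612839*t^4 + 81884140800130*t^5.
Hence e(P,Q) = 227906425378572 + 199143688629198*t + 57722949801169*t^2 + 119699779934583*t^3 + 109428303854888*t^4 + 50379843197357*t^5 in F_{266494386273077^6}^*.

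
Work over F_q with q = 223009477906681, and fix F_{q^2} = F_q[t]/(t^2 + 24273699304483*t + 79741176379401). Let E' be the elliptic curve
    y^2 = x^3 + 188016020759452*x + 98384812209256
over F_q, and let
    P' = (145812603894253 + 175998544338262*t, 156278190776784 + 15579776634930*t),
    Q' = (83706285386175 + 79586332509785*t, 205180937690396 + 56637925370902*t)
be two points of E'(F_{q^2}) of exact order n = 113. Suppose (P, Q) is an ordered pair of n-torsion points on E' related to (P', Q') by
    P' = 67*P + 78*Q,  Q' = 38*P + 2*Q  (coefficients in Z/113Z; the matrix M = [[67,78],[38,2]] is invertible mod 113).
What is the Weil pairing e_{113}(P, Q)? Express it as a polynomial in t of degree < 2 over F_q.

Under M = [[67,78],[38,2]] in GL_2(Z/113), e_{113}(P',Q') = e_{113}(P,Q)^(67*2-78*38 mod 113).
Hence e(P,Q) = e(P',Q')^{45} where 45 = 108^{-1} mod 113.
Build f_{113,P'} and f_{113,Q'} via the 7-bit ladder of 113=1110001_2; evaluate at shifted divisors; quotient in F_{223009477906681^2}.
f_P(D_Q)/f_Q(D_P) = 107498364967144 + 198136262873766*t.
Hence e(P,Q) = 84432056577036 + 22485008667244*t in F_{223009477906681^2}^*.

84432056577036 + 22485008667244*t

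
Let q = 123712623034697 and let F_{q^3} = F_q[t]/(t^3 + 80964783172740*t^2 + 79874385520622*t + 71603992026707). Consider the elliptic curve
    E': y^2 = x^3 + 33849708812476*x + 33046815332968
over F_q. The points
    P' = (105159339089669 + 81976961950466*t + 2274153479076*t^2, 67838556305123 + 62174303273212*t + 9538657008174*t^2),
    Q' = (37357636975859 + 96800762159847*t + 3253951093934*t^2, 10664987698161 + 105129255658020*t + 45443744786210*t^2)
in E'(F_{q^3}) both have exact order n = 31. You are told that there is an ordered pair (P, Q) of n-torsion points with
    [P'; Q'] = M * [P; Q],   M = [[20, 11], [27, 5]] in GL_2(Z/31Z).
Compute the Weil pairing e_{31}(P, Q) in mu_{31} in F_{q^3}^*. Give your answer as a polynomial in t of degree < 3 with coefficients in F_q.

113644050121849 + 42413786772012*t + 5632892077233*t^2

Since e_{31}(P,P)=e_{31}(Q,Q)=1 and e_{31}(Q,P)=e_{31}(P,Q)^{-1}, expanding e_{31}(20*P + 11*Q,27*P + 5*Q) leaves e(P,Q)^det(M).
det M = 20*5 - 11*27 = -197 = 20 (mod 31); 20^{-1} = 14 (mod 31).
Run Miller on y^2=x^3+33849708812476*x+33046815332968 over F_{123712623034697}: ladder 11111 (5 bits); e = f_P(D_Q)/f_Q(D_P).
e_{31}(P',Q') = 37162206675107 + 44135789143824*t + 87725574798621*t^2.
e_{31}(P,Q) = (37162206675107 + 44135789143824*t + 87725574798621*t^2)^{14} = 113644050121849 + 42413786772012*t + 5632892077233*t^2.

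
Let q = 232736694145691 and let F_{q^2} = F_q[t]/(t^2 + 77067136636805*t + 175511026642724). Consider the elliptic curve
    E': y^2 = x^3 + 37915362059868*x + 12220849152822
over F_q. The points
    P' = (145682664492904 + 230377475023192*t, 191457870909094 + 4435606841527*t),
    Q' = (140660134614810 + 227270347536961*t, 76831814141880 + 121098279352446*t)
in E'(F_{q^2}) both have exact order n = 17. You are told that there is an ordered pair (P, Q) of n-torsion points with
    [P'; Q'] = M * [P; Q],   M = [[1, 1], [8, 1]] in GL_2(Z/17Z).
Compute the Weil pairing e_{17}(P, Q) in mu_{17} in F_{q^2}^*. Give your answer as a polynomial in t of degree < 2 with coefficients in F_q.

e_{17}(aP+bQ,cP+dQ) = e_{17}(P,Q)^(ad-bc); with (a,b,c,d)=(1,1,8,1) this gives the det-17 law.
det(M) mod 17 = 10; its inverse in (Z/17)^* is 12 (check: 10*12 mod 17 = 1).
Double-and-add over 10001: 5-1 doublings, 2-1 additions; each step l_{T,T}/v_{2T} or l_{T,P'}/v at Q'+S for random S.
The quotient is 119111378446540 + 22433869709677*t.
e_{17}(P,Q) = (119111378446540 + 22433869709677*t)^{12} = 152402020765259 + 8162622243795*t.

152402020765259 + 8162622243795*t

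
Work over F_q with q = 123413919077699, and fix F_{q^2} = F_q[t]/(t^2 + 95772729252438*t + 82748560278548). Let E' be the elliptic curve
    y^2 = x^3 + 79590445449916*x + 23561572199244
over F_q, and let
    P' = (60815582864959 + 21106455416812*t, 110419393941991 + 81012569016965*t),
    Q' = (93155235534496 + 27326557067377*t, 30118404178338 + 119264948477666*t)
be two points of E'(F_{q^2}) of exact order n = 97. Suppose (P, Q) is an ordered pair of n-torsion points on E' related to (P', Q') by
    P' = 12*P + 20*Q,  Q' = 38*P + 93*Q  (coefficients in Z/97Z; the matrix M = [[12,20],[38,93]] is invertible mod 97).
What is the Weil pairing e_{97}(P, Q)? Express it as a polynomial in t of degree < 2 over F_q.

Alternating bilinearity on E[97] (values in mu_{97} in F_{123413919077699^2}) gives e(P',Q') = e(P,Q)^det(M).
So e_{97}(P,Q) = e_{97}(P',Q')^{3}, since 65*3 = 1 mod 97.
Run Miller on y^2=x^3+79590445449916*x+23561572199244 over F_{123413919077699}: ladder 1100001 (7 bits); e = f_P(D_Q)/f_Q(D_P).
Miller gives e_{97}(P',Q') = 43622617146862 + 51342600420678*t in F_{123413919077699^2}.
(43622617146862 + 51342600420678*t)^{3} mod (123413919077699,f) = 7869620759508 + 2324636822886*t.

7869620759508 + 2324636822886*t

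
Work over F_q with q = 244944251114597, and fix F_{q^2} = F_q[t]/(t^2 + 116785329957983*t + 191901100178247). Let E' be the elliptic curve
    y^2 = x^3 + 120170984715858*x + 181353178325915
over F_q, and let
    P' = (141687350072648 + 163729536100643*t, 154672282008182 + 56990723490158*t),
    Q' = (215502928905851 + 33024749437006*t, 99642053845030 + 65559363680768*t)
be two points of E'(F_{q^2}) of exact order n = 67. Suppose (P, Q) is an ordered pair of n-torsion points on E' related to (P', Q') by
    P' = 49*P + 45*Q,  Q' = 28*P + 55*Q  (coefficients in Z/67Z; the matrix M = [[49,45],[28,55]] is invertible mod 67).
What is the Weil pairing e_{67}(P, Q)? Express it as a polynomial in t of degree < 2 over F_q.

89457344858388 + 210560508630748*t

Since e_{67}(P,P)=e_{67}(Q,Q)=1 and e_{67}(Q,P)=e_{67}(P,Q)^{-1}, expanding e_{67}(49*P + 45*Q,28*P + 55*Q) leaves e(P,Q)^det(M).
det M = 49*55 - 45*28 = 1435 = 28 (mod 67); 28^{-1} = 12 (mod 67).
7-bit Miller (1000011) on E'/F_{244944251114597} with a'=120170984715858, b'=181353178325915: accumulate tangent/chord ratios at Q'+S and P'+S'.
f_P(D_Q)/f_Q(D_P) = 75218386888025 + 97540007230808*t.
e_{67}(P,Q) = (75218386888025 + 97540007230808*t)^{12} = 89457344858388 + 210560508630748*t.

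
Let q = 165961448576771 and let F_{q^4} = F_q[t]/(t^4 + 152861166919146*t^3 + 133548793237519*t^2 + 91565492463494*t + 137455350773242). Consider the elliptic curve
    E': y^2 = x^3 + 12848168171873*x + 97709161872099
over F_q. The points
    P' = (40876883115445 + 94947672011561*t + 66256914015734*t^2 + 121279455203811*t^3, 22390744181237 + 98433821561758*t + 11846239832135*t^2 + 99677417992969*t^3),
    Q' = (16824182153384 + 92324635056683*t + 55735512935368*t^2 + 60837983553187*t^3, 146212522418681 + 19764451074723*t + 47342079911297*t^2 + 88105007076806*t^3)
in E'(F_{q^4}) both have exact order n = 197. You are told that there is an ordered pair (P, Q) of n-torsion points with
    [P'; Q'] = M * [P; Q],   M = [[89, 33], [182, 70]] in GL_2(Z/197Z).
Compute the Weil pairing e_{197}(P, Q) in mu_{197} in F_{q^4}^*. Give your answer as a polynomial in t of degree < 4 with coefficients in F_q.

Under M = [[89,33],[182,70]] in GL_2(Z/197), e_{197}(P',Q') = e_{197}(P,Q)^(89*70-33*182 mod 197).
Hence e(P,Q) = e(P',Q')^{73} where 73 = 27^{-1} mod 197.
Build f_{197,P'} and f_{197,Q'} via the 8-bit ladder of 197=11000101_2; evaluate at shifted divisors; quotient in F_{165961448576771^4}.
The quotient is 164757490291379 + 15404785580370*t + 128062637720453*t^2 + 157511552248501*t^3.
Thus e_{197}(P,Q) = 142286679437328 + 44155802056725*t + 19848097308493*t^2 + 90975956067657*t^3.

142286679437328 + 44155802056725*t + 19848097308493*t^2 + 90975956067657*t^3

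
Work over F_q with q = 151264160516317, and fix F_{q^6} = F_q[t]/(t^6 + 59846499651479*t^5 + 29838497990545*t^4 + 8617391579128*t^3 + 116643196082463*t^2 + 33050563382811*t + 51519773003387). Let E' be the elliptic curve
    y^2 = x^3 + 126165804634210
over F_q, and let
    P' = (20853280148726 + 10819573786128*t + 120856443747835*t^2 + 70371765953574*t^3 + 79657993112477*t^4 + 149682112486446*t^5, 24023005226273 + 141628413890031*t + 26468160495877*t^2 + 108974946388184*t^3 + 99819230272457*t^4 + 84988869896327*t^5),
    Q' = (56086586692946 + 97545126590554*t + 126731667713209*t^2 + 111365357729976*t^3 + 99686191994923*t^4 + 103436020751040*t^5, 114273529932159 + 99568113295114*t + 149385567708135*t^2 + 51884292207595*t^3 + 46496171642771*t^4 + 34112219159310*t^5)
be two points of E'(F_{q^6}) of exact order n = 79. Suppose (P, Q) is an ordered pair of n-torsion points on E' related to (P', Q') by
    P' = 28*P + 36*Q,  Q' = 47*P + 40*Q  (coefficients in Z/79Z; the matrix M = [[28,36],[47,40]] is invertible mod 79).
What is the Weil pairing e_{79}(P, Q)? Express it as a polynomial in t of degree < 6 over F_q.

Under M = [[28,36],[47,40]] in GL_2(Z/79), e_{79}(P',Q') = e_{79}(P,Q)^(28*40-36*47 mod 79).
Hence e(P,Q) = e(P',Q')^{54} where 54 = 60^{-1} mod 79.
n = 79 = (1001111)_2 (7 bits, wt 5); accumulate f_{79,P'}(Q'+S)/f_{79,P'}(S) along the 6-step ladder.
Result: e(P',Q') = 33115686863682 + 138842987467033*t + 145413720947957*t^2 + 54516832810249*t^3 + 56139196224299*t^4 + 18692433510638*t^5.
Raise to 54: e(P,Q) = 101124607424659 + 133772557360735*t + 8788847376224*t^2 + 56761642860612*t^3 + 88572472334010*t^4 + 41033538821322*t^5 in mu_{79}.

101124607424659 + 133772557360735*t + 8788847376224*t^2 + 56761642860612*t^3 + 88572472334010*t^4 + 41033538821322*t^5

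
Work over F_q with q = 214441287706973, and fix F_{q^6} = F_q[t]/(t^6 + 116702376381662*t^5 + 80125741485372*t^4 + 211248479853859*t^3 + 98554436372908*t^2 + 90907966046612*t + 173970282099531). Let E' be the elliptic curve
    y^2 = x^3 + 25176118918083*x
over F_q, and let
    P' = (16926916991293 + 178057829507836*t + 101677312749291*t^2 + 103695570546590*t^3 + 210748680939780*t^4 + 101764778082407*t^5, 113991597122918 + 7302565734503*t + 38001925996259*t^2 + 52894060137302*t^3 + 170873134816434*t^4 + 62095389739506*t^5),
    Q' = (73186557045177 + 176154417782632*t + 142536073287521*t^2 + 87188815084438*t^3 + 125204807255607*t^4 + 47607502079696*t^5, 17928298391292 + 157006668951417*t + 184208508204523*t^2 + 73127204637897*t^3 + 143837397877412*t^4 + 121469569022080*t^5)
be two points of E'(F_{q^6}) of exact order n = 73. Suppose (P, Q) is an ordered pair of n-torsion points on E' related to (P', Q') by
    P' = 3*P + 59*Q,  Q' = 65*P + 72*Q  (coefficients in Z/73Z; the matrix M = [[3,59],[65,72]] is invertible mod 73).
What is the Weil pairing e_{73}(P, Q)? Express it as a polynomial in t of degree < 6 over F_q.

61907852398368 + 26947732718783*t + 69846489595307*t^2 + 19982922136654*t^3 + 195302444087390*t^4 + 54424790274992*t^5

Since e_{73}(P,P)=e_{73}(Q,Q)=1 and e_{73}(Q,P)=e_{73}(P,Q)^{-1}, expanding e_{73}(3*P + 59*Q,65*P + 72*Q) leaves e(P,Q)^det(M).
3*72 - 59*65 = -3619; reduced mod 73: det = 31, inverse 33.
Double-and-add over 1001001: 7-1 doublings, 3-1 additions; each step l_{T,T}/v_{2T} or l_{T,P'}/v at Q'+S for random S.
f_P(D_Q)/f_Q(D_P) = 202382531944234 + 178930965354846*t + 83169434419391*t^2 + 3587434869534*t^3 + 151711402847431*t^4 + 101307435777897*t^5.
Raise to 33: e(P,Q) = 61907852398368 + 26947732718783*t + 69846489595307*t^2 + 19982922136654*t^3 + 195302444087390*t^4 + 54424790274992*t^5 in mu_{73}.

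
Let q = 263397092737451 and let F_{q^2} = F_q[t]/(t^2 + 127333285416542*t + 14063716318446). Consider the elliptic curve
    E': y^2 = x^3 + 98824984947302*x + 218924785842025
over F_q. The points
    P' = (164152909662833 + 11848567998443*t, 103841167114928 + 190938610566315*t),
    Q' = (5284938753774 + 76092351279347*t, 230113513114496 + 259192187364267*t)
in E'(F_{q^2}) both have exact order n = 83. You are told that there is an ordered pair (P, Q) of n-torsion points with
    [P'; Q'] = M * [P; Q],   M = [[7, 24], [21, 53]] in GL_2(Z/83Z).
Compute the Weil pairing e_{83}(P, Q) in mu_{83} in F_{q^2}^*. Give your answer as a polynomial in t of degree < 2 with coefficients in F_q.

Since e_{83}(P,P)=e_{83}(Q,Q)=1 and e_{83}(Q,P)=e_{83}(P,Q)^{-1}, expanding e_{83}(7*P + 24*Q,21*P + 53*Q) leaves e(P,Q)^det(M).
7*53 - 24*21 = -133; reduced mod 83: det = 33, inverse 78.
7-bit Miller (1010011) on E'/F_{263397092737451} with a'=98824984947302, b'=218924785842025: accumulate tangent/chord ratios at Q'+S and P'+S'.
e_{83}(P',Q') = 33590193893074 + 131230174917917*t.
Hence e(P,Q) = 177929340628354 + 2366873926802*t in F_{263397092737451^2}^*.

177929340628354 + 2366873926802*t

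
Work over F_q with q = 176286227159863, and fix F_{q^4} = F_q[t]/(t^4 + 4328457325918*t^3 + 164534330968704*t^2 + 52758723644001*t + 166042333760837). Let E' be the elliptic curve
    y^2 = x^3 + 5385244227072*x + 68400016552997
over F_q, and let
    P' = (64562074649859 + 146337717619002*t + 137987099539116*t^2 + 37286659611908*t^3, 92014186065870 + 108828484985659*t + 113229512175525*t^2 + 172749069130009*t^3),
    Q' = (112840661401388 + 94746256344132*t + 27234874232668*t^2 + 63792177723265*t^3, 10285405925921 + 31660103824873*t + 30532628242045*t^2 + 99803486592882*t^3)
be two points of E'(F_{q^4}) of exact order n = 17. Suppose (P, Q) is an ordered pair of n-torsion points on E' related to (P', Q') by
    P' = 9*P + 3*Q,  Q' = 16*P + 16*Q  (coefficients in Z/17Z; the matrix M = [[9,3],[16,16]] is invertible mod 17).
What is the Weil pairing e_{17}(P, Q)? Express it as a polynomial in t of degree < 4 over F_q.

52739328904138 + 173018341529670*t + 95223507743021*t^2 + 174793008454135*t^3

e_{17}(aP+bQ,cP+dQ) = e_{17}(P,Q)^(ad-bc); with (a,b,c,d)=(9,3,16,16) this gives the det-17 law.
Hence e(P,Q) = e(P',Q')^{14} where 14 = 11^{-1} mod 17.
n = 17 = (10001)_2 (5 bits, wt 2); accumulate f_{17,P'}(Q'+S)/f_{17,P'}(S) along the 4-step ladder.
f_P(D_Q)/f_Q(D_P) = 119118936606575 + 156415752685863*t + 35552599626106*t^2 + 54382360007660*t^3.
Thus e_{17}(P,Q) = 52739328904138 + 173018341529670*t + 95223507743021*t^2 + 174793008454135*t^3.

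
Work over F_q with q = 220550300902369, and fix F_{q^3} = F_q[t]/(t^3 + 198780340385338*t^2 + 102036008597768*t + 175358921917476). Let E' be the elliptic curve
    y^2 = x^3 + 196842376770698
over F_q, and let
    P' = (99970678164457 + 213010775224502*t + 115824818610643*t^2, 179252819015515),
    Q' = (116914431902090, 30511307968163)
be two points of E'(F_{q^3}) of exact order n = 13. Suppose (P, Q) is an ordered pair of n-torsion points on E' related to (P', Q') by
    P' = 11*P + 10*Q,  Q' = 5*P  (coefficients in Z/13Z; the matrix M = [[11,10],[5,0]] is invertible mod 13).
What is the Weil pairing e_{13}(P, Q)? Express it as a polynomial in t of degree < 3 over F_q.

Since e_{13}(P,P)=e_{13}(Q,Q)=1 and e_{13}(Q,P)=e_{13}(P,Q)^{-1}, expanding e_{13}(11*P + 10*Q,5*P) leaves e(P,Q)^det(M).
Inverting 2 mod 13: 7. Thus e_{13}(P,Q) = e(P',Q')^{7}.
4-bit Miller (1101) on E'/F_{220550300902369} with a'=0, b'=196842376770698: accumulate tangent/chord ratios at Q'+S and P'+S'.
Result: e(P',Q') = 78872453757554 + 87239963242656*t + 64886110751799*t^2.
Raise to 7: e(P,Q) = 124797298830677 + 100360071074876*t + 14070247949115*t^2 in mu_{13}.

124797298830677 + 100360071074876*t + 14070247949115*t^2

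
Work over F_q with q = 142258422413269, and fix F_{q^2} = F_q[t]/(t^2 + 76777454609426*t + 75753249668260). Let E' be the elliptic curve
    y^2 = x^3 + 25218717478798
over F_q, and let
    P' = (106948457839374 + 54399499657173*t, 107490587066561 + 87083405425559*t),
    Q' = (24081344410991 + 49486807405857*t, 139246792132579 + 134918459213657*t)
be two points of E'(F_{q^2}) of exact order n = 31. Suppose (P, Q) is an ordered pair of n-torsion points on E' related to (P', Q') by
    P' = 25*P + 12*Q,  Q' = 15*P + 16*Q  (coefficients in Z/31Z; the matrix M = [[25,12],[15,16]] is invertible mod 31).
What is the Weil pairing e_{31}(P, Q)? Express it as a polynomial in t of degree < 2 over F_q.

41023875836191 + 115047808719356*t

e_{31} is bilinear + alternating on E[31], so e_{31}(25*P + 12*Q, 15*P + 16*Q) = e_{31}(P,Q)^(25*16-12*15).
Hence e(P,Q) = e(P',Q')^{21} where 21 = 3^{-1} mod 31.
Run Miller on y^2=x^3+25218717478798 over F_{142258422413269}: ladder 11111 (5 bits); e = f_P(D_Q)/f_Q(D_P).
f_P(D_Q)/f_Q(D_P) = 112082604306604 + 75913604743198*t.
Thus e_{31}(P,Q) = 41023875836191 + 115047808719356*t.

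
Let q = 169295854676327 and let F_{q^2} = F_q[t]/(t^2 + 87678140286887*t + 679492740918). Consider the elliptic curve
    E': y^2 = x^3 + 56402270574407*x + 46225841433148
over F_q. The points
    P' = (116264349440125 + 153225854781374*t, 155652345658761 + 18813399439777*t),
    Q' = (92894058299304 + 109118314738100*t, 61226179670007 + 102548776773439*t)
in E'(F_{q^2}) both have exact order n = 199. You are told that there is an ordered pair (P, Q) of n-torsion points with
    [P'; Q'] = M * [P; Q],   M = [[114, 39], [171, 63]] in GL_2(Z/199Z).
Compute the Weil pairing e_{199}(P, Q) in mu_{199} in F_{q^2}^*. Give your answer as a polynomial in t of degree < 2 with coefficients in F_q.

79979349711408 + 167367092731442*t

e_{199}(aP+bQ,cP+dQ) = e_{199}(P,Q)^(ad-bc); with (a,b,c,d)=(114,39,171,63) this gives the det-199 law.
Inverting 115 mod 199: 45. Thus e_{199}(P,Q) = e(P',Q')^{45}.
8-bit Miller (11000111) on E'/F_{169295854676327} with a'=56402270574407, b'=46225841433148: accumulate tangent/chord ratios at Q'+S and P'+S'.
Miller gives e_{199}(P',Q') = 161826021379763 + 103604242937561*t in F_{169295854676327^2}.
(161826021379763 + 103604242937561*t)^{45} mod (169295854676327,f) = 79979349711408 + 167367092731442*t.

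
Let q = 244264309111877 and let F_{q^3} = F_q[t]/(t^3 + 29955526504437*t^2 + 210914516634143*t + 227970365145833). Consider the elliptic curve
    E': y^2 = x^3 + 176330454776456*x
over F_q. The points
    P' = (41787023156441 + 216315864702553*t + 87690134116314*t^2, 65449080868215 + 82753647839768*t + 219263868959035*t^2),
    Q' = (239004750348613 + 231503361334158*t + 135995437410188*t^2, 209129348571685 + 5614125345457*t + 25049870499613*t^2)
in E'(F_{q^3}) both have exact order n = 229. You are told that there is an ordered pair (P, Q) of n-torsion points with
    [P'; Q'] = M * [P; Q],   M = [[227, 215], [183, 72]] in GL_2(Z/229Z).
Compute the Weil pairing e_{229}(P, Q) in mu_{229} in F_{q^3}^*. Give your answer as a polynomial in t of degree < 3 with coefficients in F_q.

e_{229}(aP+bQ,cP+dQ) = e_{229}(P,Q)^(ad-bc); with (a,b,c,d)=(227,215,183,72) this gives the det-229 law.
Hence e(P,Q) = e(P',Q')^{34} where 34 = 128^{-1} mod 229.
Double-and-add over 11100101: 8-1 doublings, 5-1 additions; each step l_{T,T}/v_{2T} or l_{T,P'}/v at Q'+S for random S.
f_P(D_Q)/f_Q(D_P) = 232567206563592 + 39087956651219*t + 233001762697054*t^2.
(232567206563592 + 39087956651219*t + 233001762697054*t^2)^{34} mod (244264309111877,f) = 239796936630126 + 223789699433628*t + 149859639199241*t^2.

239796936630126 + 223789699433628*t + 149859639199241*t^2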